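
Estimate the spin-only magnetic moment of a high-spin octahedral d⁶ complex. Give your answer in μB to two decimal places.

4.90 μB

Configuration: t2g^4 e_g^2 → 4 unpaired electrons.
μ(spin-only) = √[4(4+2)] = √24 ≈ 4.90 μB.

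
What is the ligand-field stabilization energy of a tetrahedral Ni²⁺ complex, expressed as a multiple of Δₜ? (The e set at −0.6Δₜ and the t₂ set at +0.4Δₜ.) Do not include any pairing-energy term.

-0.8 Δₜ

Group 10 minus oxidation state +2 gives a d⁸ configuration for Ni²⁺.
Tetrahedral fields are weak (Δₜ ≈ 4/9 Δₒ), so electrons fill high-spin.
Configuration: e⁴ t₂⁴.
CFSE = 4(-0.6Δₜ) + 4(0.4Δₜ) = -2.4Δₜ + 1.6Δₜ = -0.8Δₜ.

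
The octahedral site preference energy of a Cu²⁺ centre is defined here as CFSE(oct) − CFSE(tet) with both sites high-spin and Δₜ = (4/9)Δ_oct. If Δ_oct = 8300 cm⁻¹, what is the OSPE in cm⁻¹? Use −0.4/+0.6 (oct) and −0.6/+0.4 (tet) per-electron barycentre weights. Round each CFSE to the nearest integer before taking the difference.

-3504

Group 11 minus oxidation state +2 gives a d⁹ configuration for Cu²⁺.
In an octahedral site d⁹ (HS) is t2g^6 e_g^3, giving CFSE(oct) = -0.6Δ_oct = -4980 cm⁻¹.
In a tetrahedral site the filling is e^4 t2^5: CFSE(tet) = -0.4Δₜ = -0.4 × (4/9)(8300) = -1476 cm⁻¹.
OSPE = CFSE(oct) − CFSE(tet) = -4980 − (-1476) = -3504 cm⁻¹.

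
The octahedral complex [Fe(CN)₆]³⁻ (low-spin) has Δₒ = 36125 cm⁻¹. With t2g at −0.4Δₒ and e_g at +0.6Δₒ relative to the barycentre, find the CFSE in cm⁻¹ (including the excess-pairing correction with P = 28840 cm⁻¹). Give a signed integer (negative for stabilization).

Each CN⁻ contributes -1; 6 × (-1) = -6. With overall charge -3, Fe is in the +3 oxidation state.
Group 8 minus oxidation state +3 gives a d⁵ configuration for Fe³⁺.
Electron filling gives t2g^5 e_g^0.
CFSE(orbital) = 5×(-0.4Δₒ) + 0×(0.6Δₒ) = -2.0Δₒ; with Δₒ = 36125 cm⁻¹ that is -72250 cm⁻¹.
Relative to high-spin t2g^3 e_g^2 (0 paired), the low-spin configuration has 2 additional pairs, contributing +2 × 28840 = +57680 cm⁻¹.
Overall CFSE = -72250 + 57680 = -14570 cm⁻¹.

-14570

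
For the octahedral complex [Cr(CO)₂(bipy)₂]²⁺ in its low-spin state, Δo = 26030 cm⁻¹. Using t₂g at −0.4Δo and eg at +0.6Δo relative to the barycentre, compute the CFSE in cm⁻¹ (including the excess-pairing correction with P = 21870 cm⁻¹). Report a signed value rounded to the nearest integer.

-19778

Ligand charges: 2×(+0) from CO and 2×(+0) from bipy sum to +0; with overall charge +2, Cr is +2.
Cr²⁺: group 6, so d-count = 6 − 2 = 4.
Electron filling gives t₂g⁴ eg⁰.
The orbital stabilization is -1.6Δo = -1.6 × 26030 = -41648 cm⁻¹.
Pairing penalty: 1 pair vs 0 in the high-spin reference → 1 extra × P = 21870 cm⁻¹.
Overall CFSE = -41648 + 21870 = -19778 cm⁻¹.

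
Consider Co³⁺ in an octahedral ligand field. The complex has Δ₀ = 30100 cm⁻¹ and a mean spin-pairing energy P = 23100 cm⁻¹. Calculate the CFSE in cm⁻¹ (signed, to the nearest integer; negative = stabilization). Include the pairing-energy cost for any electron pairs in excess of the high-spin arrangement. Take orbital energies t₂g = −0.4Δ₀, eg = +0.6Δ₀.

Co³⁺: group 9, so d-count = 9 − 3 = 6.
Δ₀ > P, so pairing is preferred: the ground state is low-spin.
Configuration: t₂g⁶ eg⁰.
Orbital CFSE = -2.4Δ₀ = -2.4 × 30100 = -72240 cm⁻¹.
Excess pairs vs high-spin: 3 − 1 = 2; pairing cost = +46200 cm⁻¹.
Net CFSE = -72240 + 46200 = -26040 cm⁻¹.

-26040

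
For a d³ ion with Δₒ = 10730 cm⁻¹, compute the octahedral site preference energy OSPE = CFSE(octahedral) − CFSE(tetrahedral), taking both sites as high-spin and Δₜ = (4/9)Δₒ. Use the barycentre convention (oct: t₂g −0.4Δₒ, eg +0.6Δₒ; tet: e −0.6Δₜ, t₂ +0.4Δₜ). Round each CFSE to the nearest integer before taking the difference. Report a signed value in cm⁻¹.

Octahedral high-spin t2g^3 e_g^0: CFSE = -1.2 × 10730 = -12876 cm⁻¹.
In a tetrahedral site the filling is e^2 t2^1: CFSE(tet) = -0.8Δₜ = -0.8 × (4/9)(10730) = -3815 cm⁻¹.
Subtracting, OSPE = -12876 − (-3815) = -9061 cm⁻¹.

-9061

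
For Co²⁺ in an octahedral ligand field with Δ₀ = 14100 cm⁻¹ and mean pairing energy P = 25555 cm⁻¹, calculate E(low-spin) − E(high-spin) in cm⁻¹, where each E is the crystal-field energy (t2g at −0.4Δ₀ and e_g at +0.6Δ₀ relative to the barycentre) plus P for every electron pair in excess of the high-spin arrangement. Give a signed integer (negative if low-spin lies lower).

Group 9 minus oxidation state +2 gives a d⁷ configuration for Co²⁺.
High-spin d⁷ fills as t2g^5 e_g^2 with CFSE 5(−0.4) + 2(+0.6) = -0.8Δ₀ = -11280 cm⁻¹.
Low-spin: t2g^6 e_g^1, orbital CFSE = -1.8Δ₀ = -25380 cm⁻¹; plus 1 excess pair × P = +25555 cm⁻¹; total 175 cm⁻¹.
Thus E(LS) − E(HS) = 11455 cm⁻¹.

11455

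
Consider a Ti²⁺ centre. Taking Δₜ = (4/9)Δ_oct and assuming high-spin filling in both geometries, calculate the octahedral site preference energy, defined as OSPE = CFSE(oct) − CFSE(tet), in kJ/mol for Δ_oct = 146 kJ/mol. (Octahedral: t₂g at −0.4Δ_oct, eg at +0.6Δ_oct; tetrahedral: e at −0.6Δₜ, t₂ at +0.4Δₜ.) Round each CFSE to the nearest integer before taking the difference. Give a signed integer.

-39

Ti²⁺: group 4, so d-count = 4 − 2 = 2.
Octahedral (high-spin): t2g^2 e_g^0, CFSE = 2(−0.4) + 0(+0.6) = -0.8Δ_oct = -0.8 × 146 = -117 kJ/mol.
Tetrahedral: e^2 t2^0, CFSE = 2(−0.6) + 0(+0.4) = -1.2Δₜ = -1.2 × (4/9) × 146 = -78 kJ/mol.
OSPE = -117 − (-78) = -39 kJ/mol.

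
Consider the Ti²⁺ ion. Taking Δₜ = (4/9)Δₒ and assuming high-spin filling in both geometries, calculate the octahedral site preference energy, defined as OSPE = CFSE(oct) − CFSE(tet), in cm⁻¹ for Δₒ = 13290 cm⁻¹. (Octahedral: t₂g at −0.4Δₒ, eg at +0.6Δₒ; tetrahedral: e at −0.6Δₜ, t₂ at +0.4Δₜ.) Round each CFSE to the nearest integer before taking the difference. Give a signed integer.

Ti sits in group 4; removing 2 electrons leaves Ti²⁺ with 4 − 2 = 2 d electrons.
Octahedral high-spin t₂g² eg⁰: CFSE = -0.8 × 13290 = -10632 cm⁻¹.
In a tetrahedral site the filling is e² t₂⁰: CFSE(tet) = -1.2Δₜ = -1.2 × (4/9)(13290) = -7088 cm⁻¹.
OSPE = CFSE(oct) − CFSE(tet) = -10632 − (-7088) = -3544 cm⁻¹.

-3544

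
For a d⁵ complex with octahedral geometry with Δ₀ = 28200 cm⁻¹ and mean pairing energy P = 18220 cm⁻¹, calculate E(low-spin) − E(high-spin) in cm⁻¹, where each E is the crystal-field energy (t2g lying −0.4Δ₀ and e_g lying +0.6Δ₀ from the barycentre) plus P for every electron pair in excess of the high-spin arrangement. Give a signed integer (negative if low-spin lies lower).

High-spin d⁵ fills as t2g^3 e_g^2 with CFSE 3(−0.4) + 2(+0.6) = 0.0Δ₀ = 0 cm⁻¹.
Low-spin t2g^5 e_g^0 gives -2.0Δ₀ = -56400 cm⁻¹, but forming 2 extra pairs costs 2P = 36440 cm⁻¹, so E(LS) = -56400 + 36440 = -19960 cm⁻¹.
The difference is -19960 − (0) = -19960 cm⁻¹, so low-spin lies lower.

-19960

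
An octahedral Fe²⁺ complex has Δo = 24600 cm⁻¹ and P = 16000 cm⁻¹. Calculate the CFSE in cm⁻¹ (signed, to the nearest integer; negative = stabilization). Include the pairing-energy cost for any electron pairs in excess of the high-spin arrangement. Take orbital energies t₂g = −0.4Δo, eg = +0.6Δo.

-27040

Fe²⁺: group 8, so d-count = 8 − 2 = 6.
Δo > P, so pairing is preferred: the ground state is low-spin.
Configuration: t₂g⁶ eg⁰.
Orbital CFSE = -2.4Δo = -2.4 × 24600 = -59040 cm⁻¹.
Excess pairs vs high-spin: 3 − 1 = 2; pairing cost = +32000 cm⁻¹.
Net CFSE = -59040 + 32000 = -27040 cm⁻¹.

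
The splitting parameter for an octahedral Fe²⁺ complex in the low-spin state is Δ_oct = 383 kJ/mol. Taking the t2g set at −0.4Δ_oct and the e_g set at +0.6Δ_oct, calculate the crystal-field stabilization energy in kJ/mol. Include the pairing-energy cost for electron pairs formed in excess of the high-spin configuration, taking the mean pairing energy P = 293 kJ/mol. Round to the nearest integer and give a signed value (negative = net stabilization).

-333

Fe²⁺: group 8, so d-count = 8 − 2 = 6.
Configuration: t2g^6 e_g^0.
The orbital stabilization is -2.4Δ_oct = -2.4 × 383 = -919 kJ/mol.
High-spin d⁶ would be t2g^4 e_g^2 with 1 pair; low-spin has 3, so 2 excess pairs cost +2P = +586 kJ/mol.
Combining: -919 + 586 = -333 kJ/mol.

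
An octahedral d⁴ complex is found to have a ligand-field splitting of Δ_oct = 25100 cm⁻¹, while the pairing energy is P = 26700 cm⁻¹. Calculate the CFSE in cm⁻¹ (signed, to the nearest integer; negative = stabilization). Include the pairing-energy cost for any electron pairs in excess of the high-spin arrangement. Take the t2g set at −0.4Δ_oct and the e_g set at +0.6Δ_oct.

-15060

With Δ_oct < P the complex is high-spin.
That gives t2g^3 e_g^1.
Orbital CFSE = -0.6Δ_oct = -0.6 × 25100 = -15060 cm⁻¹.
High-spin has no excess pairs, so no pairing correction applies.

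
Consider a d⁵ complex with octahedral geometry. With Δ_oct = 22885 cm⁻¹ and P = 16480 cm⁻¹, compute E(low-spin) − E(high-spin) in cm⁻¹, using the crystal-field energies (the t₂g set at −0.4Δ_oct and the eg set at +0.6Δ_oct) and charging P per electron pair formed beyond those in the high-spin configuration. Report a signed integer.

-12810

High-spin d⁵ fills as t₂g³ eg² with CFSE 3(−0.4) + 2(+0.6) = 0.0Δ_oct = 0 cm⁻¹.
Low-spin t₂g⁵ eg⁰ gives -2.0Δ_oct = -45770 cm⁻¹, but forming 2 extra pairs costs 2P = 32960 cm⁻¹, so E(LS) = -45770 + 32960 = -12810 cm⁻¹.
E(LS) − E(HS) = -12810 − (0) = -12810 cm⁻¹.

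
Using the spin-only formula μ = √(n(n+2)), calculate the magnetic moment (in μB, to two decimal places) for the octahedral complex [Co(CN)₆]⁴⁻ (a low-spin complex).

Each CN⁻ contributes -1; 6 × (-1) = -6. With overall charge -4, Co is in the +2 oxidation state.
Co sits in group 9; removing 2 electrons leaves Co²⁺ with 9 − 2 = 7 d electrons.
Configuration: t2g^6 e_g^1 → 1 unpaired electron.
μ(spin-only) = √[1(1+2)] = √3 ≈ 1.73 μB.

1.73 μB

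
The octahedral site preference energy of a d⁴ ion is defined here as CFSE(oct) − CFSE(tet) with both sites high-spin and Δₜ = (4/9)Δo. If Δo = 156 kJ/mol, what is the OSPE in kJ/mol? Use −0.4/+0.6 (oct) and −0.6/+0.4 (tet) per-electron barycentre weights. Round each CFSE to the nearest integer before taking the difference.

In an octahedral site d⁴ (HS) is t₂g³ eg¹, giving CFSE(oct) = -0.6Δo = -94 kJ/mol.
Tetrahedral: e² t₂², CFSE = 2(−0.6) + 2(+0.4) = -0.4Δₜ = -0.4 × (4/9) × 156 = -28 kJ/mol.
Subtracting, OSPE = -94 − (-28) = -66 kJ/mol.

-66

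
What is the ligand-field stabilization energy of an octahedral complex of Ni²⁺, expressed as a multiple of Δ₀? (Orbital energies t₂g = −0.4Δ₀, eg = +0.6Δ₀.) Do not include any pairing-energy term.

Group 10 minus oxidation state +2 gives a d⁸ configuration for Ni²⁺.
For octahedral d⁸ the high- and low-spin configurations coincide.
Configuration: t₂g⁶ eg².
CFSE = 6(-0.4Δ₀) + 2(0.6Δ₀) = -2.4Δ₀ + 1.2Δ₀ = -1.2Δ₀.

-1.2 Δ₀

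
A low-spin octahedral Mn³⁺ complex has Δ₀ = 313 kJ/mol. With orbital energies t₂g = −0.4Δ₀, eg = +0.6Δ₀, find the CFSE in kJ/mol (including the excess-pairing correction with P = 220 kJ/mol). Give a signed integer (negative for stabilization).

-281

Mn³⁺: group 7, so d-count = 7 − 3 = 4.
Configuration: t₂g⁴ eg⁰.
The orbital stabilization is -1.6Δ₀ = -1.6 × 313 = -501 kJ/mol.
Relative to high-spin t₂g³ eg¹ (0 paired), the low-spin configuration has 1 additional pair, contributing +1 × 220 = +220 kJ/mol.
Overall CFSE = -501 + 220 = -281 kJ/mol.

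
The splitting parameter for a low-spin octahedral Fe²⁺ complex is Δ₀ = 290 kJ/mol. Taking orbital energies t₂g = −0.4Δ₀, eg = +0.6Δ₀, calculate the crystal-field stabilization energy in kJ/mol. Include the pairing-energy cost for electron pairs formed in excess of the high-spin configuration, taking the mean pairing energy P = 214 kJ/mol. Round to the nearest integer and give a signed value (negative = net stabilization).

Group 8 minus oxidation state +2 gives a d⁶ configuration for Fe²⁺.
The d⁶ electrons fill as t₂g⁶ eg⁰.
Orbital CFSE = 6(-0.4) + 0(0.6) = -2.4Δ₀ = -2.4 × 290 = -696 kJ/mol.
Pairing penalty: 3 pairs vs 1 in the high-spin reference → 2 extra × P = 428 kJ/mol.
Overall CFSE = -696 + 428 = -268 kJ/mol.

-268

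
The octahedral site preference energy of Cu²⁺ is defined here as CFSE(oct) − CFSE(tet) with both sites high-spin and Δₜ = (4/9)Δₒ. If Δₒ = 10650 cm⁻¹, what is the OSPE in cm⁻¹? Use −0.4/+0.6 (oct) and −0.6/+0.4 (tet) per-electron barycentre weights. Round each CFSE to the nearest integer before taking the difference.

Cu is in group 11, so Cu²⁺ is d⁹ (11 − 2 = 9).
Octahedral high-spin t2g^6 e_g^3: CFSE = -0.6 × 10650 = -6390 cm⁻¹.
Tetrahedral e^4 t2^5 gives -0.4Δₜ = -0.4 × (4/9) × 10650 = -1893 cm⁻¹.
Subtracting, OSPE = -6390 − (-1893) = -4497 cm⁻¹.

-4497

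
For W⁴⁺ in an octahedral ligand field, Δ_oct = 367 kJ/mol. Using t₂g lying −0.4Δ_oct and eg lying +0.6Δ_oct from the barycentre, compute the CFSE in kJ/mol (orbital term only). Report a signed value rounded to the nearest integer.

Group 6 minus oxidation state +4 gives a d² configuration for W⁴⁺.
For octahedral d² the high- and low-spin configurations coincide.
Configuration: t₂g² eg⁰.
Orbital CFSE = 2(-0.4) + 0(0.6) = -0.8Δ_oct = -0.8 × 367 = -294 kJ/mol.

-294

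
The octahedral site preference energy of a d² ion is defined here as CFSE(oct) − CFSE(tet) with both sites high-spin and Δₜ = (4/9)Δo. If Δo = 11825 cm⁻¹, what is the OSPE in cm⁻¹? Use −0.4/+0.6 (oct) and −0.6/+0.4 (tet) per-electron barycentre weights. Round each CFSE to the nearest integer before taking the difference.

-3153

Octahedral (high-spin): t₂g² eg⁰, CFSE = 2(−0.4) + 0(+0.6) = -0.8Δo = -0.8 × 11825 = -9460 cm⁻¹.
Tetrahedral e² t₂⁰ gives -1.2Δₜ = -1.2 × (4/9) × 11825 = -6307 cm⁻¹.
OSPE = -9460 − (-6307) = -3153 cm⁻¹.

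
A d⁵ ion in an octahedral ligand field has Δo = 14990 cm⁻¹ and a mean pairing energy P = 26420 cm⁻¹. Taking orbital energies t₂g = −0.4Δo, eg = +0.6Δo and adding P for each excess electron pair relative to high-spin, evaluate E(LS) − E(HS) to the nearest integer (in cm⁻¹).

High-spin d⁵ fills as t₂g³ eg² with CFSE 3(−0.4) + 2(+0.6) = 0.0Δo = 0 cm⁻¹.
Low-spin t₂g⁵ eg⁰ gives -2.0Δo = -29980 cm⁻¹, but forming 2 extra pairs costs 2P = 52840 cm⁻¹, so E(LS) = -29980 + 52840 = 22860 cm⁻¹.
Thus E(LS) − E(HS) = 22860 cm⁻¹.

22860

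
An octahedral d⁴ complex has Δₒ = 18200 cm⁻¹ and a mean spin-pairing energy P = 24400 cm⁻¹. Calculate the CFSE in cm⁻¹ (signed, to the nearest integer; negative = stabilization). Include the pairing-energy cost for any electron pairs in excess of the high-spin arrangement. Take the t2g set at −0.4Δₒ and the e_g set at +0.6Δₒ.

Since Δₒ = 18200 cm⁻¹ < P = 24400 cm⁻¹, the complex adopts the high-spin configuration.
That gives t2g^3 e_g^1.
Orbital CFSE = -0.6Δₒ = -0.6 × 18200 = -10920 cm⁻¹.
High-spin has no excess pairs, so no pairing correction applies.

-10920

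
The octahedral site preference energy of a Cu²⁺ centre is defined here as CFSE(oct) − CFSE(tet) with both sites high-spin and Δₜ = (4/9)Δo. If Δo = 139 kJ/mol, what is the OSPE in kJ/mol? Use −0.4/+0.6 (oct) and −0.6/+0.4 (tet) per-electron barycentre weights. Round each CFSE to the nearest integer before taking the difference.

Cu²⁺: group 11, so d-count = 11 − 2 = 9.
Octahedral high-spin t2g^6 e_g^3: CFSE = -0.6 × 139 = -83 kJ/mol.
Tetrahedral e^4 t2^5 gives -0.4Δₜ = -0.4 × (4/9) × 139 = -25 kJ/mol.
OSPE = CFSE(oct) − CFSE(tet) = -83 − (-25) = -58 kJ/mol.

-58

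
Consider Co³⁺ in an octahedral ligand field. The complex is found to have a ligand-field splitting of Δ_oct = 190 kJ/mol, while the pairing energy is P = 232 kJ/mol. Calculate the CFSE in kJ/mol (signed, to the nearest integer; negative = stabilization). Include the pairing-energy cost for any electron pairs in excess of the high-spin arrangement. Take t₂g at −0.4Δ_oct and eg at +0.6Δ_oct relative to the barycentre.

Co sits in group 9; removing 3 electrons leaves Co³⁺ with 9 − 3 = 6 d electrons.
Since Δ_oct = 190 kJ/mol < P = 232 kJ/mol, the complex adopts the high-spin configuration.
Filling d⁶ accordingly: t₂g⁴ eg².
Orbital CFSE = -0.4Δ_oct = -0.4 × 190 = -76 kJ/mol.
High-spin has no excess pairs, so no pairing correction applies.

-76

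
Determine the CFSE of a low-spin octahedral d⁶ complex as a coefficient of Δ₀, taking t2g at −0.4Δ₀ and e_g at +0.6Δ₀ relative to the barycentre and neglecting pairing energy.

-2.4 Δ₀

Configuration: t2g^6 e_g^0.
CFSE = 6(-0.4Δ₀) + 0(0.6Δ₀) = -2.4Δ₀ + 0.0Δ₀ = -2.4Δ₀.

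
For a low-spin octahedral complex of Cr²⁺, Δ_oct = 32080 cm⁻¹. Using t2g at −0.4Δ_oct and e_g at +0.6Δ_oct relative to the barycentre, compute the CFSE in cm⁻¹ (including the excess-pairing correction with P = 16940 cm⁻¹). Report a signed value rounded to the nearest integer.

-34388

Group 6 minus oxidation state +2 gives a d⁴ configuration for Cr²⁺.
Configuration: t2g^4 e_g^0.
The orbital stabilization is -1.6Δ_oct = -1.6 × 32080 = -51328 cm⁻¹.
Pairing penalty: 1 pair vs 0 in the high-spin reference → 1 extra × P = 16940 cm⁻¹.
Overall CFSE = -51328 + 16940 = -34388 cm⁻¹.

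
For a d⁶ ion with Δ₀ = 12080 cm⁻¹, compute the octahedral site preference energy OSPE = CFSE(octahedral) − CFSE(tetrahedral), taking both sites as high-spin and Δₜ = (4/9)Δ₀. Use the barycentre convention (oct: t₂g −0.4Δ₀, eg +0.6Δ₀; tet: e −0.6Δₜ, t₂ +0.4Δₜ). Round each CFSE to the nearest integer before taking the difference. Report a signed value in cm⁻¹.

Octahedral high-spin t₂g⁴ eg²: CFSE = -0.4 × 12080 = -4832 cm⁻¹.
Tetrahedral e³ t₂³ gives -0.6Δₜ = -0.6 × (4/9) × 12080 = -3221 cm⁻¹.
OSPE = -4832 − (-3221) = -1611 cm⁻¹.

-1611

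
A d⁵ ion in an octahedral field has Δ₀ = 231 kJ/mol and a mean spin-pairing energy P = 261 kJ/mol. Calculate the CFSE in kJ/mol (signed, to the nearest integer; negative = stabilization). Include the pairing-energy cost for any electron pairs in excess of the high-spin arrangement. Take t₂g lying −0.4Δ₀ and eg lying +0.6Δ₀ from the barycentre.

With Δ₀ < P the complex is high-spin.
Configuration: t₂g³ eg².
Orbital CFSE = 0.0Δ₀ = 0.0 × 231 = 0 kJ/mol.
High-spin has no excess pairs, so no pairing correction applies.

0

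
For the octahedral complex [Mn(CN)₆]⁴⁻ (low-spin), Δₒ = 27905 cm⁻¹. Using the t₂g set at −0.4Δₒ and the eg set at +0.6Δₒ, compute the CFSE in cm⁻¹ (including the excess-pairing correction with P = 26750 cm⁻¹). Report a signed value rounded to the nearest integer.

-2310

Each CN⁻ contributes -1; 6 × (-1) = -6. With overall charge -4, Mn is in the +2 oxidation state.
Group 7 minus oxidation state +2 gives a d⁵ configuration for Mn²⁺.
Electron filling gives t₂g⁵ eg⁰.
CFSE(orbital) = 5×(-0.4Δₒ) + 0×(0.6Δₒ) = -2.0Δₒ; with Δₒ = 27905 cm⁻¹ that is -55810 cm⁻¹.
Pairing penalty: 2 pairs vs 0 in the high-spin reference → 2 extra × P = 53500 cm⁻¹.
Overall CFSE = -55810 + 53500 = -2310 cm⁻¹.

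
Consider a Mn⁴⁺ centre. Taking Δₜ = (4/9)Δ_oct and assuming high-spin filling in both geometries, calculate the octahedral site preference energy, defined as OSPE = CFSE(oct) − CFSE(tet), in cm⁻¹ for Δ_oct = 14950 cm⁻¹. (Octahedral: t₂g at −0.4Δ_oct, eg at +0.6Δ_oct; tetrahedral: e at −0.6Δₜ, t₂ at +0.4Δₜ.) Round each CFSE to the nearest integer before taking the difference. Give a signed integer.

-12624

Mn sits in group 7; removing 4 electrons leaves Mn⁴⁺ with 7 − 4 = 3 d electrons.
Octahedral high-spin t2g^3 e_g^0: CFSE = -1.2 × 14950 = -17940 cm⁻¹.
In a tetrahedral site the filling is e^2 t2^1: CFSE(tet) = -0.8Δₜ = -0.8 × (4/9)(14950) = -5316 cm⁻¹.
OSPE = -17940 − (-5316) = -12624 cm⁻¹.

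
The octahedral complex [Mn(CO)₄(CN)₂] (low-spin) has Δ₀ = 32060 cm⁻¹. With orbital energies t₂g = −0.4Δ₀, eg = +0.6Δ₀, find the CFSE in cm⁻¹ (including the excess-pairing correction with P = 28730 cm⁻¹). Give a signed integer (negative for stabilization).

-6660

Ligand charges: 4×(+0) from CO and 2×(-1) from CN⁻ sum to -2; with overall charge +0, Mn is +2.
Mn sits in group 7; removing 2 electrons leaves Mn²⁺ with 7 − 2 = 5 d electrons.
The d⁵ electrons fill as t₂g⁵ eg⁰.
Orbital CFSE = 5(-0.4) + 0(0.6) = -2.0Δ₀ = -2.0 × 32060 = -64120 cm⁻¹.
Relative to high-spin t₂g³ eg² (0 paired), the low-spin configuration has 2 additional pairs, contributing +2 × 28730 = +57460 cm⁻¹.
Net CFSE = -64120 + 57460 = -6660 cm⁻¹.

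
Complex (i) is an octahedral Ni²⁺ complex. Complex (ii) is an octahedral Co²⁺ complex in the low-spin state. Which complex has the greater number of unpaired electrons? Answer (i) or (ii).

(i)

(i): Group 10 minus oxidation state +2 gives a d⁸ configuration for Ni²⁺; For octahedral d⁸ the high- and low-spin configurations coincide; t2g^6 e_g^2 → 2 unpaired.
(ii): Group 9 minus oxidation state +2 gives a d⁷ configuration for Co²⁺; t₂g⁶ eg¹ → 1 unpaired.
So (i) has more unpaired electrons.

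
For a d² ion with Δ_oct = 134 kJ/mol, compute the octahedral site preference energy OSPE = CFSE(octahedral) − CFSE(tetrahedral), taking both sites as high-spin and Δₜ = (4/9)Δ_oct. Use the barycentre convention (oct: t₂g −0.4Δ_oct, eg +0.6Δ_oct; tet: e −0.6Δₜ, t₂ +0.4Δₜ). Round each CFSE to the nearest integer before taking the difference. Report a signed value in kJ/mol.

-36

Octahedral high-spin t₂g² eg⁰: CFSE = -0.8 × 134 = -107 kJ/mol.
In a tetrahedral site the filling is e² t₂⁰: CFSE(tet) = -1.2Δₜ = -1.2 × (4/9)(134) = -71 kJ/mol.
Subtracting, OSPE = -107 − (-71) = -36 kJ/mol.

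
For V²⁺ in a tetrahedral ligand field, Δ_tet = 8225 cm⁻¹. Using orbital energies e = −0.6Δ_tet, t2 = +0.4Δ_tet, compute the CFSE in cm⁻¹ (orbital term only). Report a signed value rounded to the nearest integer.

V sits in group 5; removing 2 electrons leaves V²⁺ with 5 − 2 = 3 d electrons.
Tetrahedral fields are weak (Δₜ ≈ 4/9 Δₒ), so electrons fill high-spin.
Electron filling gives e^2 t2^1.
The orbital stabilization is -0.8Δ_tet = -0.8 × 8225 = -6580 cm⁻¹.

-6580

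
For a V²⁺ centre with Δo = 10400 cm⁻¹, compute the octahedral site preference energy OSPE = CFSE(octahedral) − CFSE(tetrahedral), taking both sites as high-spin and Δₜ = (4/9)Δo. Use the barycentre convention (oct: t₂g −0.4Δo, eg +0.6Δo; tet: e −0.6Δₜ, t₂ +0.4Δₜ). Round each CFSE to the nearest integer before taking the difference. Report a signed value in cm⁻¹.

Group 5 minus oxidation state +2 gives a d³ configuration for V²⁺.
In an octahedral site d³ (HS) is t₂g³ eg⁰, giving CFSE(oct) = -1.2Δo = -12480 cm⁻¹.
In a tetrahedral site the filling is e² t₂¹: CFSE(tet) = -0.8Δₜ = -0.8 × (4/9)(10400) = -3698 cm⁻¹.
Subtracting, OSPE = -12480 − (-3698) = -8782 cm⁻¹.

-8782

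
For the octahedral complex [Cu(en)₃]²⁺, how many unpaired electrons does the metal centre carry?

1

en is neutral, so the +2 overall charge sits on Cu: oxidation state +2.
Cu sits in group 11; removing 2 electrons leaves Cu²⁺ with 11 − 2 = 9 d electrons.
For octahedral d⁹ the high- and low-spin configurations coincide.
Configuration: t2g^6 e_g^3, giving 1 unpaired electron.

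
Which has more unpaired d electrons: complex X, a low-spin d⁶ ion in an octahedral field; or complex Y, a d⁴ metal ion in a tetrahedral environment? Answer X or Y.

Y

X: t₂g⁶ eg⁰ → 0 unpaired.
Y: With tetrahedral geometry the complex is necessarily high-spin; e² t₂² → 4 unpaired.
So Y has more unpaired electrons.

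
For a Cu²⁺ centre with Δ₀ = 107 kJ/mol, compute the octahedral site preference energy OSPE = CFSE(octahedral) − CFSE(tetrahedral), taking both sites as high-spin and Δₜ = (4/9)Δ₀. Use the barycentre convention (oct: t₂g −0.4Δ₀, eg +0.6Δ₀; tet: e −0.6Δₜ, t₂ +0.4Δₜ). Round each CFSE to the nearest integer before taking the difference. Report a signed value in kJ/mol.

-45

Cu is in group 11, so Cu²⁺ is d⁹ (11 − 2 = 9).
In an octahedral site d⁹ (HS) is t2g^6 e_g^3, giving CFSE(oct) = -0.6Δ₀ = -64 kJ/mol.
Tetrahedral e^4 t2^5 gives -0.4Δₜ = -0.4 × (4/9) × 107 = -19 kJ/mol.
Subtracting, OSPE = -64 − (-19) = -45 kJ/mol.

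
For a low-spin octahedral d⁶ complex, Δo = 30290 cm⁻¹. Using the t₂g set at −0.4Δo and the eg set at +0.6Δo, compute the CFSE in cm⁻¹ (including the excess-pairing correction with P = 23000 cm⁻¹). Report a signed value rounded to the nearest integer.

Electron filling gives t₂g⁶ eg⁰.
The orbital stabilization is -2.4Δo = -2.4 × 30290 = -72696 cm⁻¹.
Pairing penalty: 3 pairs vs 1 in the high-spin reference → 2 extra × P = 46000 cm⁻¹.
Net CFSE = -72696 + 46000 = -26696 cm⁻¹.

-26696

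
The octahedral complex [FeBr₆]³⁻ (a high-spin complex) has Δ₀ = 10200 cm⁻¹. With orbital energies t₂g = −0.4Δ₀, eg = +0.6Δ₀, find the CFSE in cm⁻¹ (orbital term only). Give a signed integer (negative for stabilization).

0

Each Br⁻ contributes -1; 6 × (-1) = -6. With overall charge -3, Fe is in the +3 oxidation state.
Fe³⁺: group 8, so d-count = 8 − 3 = 5.
Configuration: t₂g³ eg².
The orbital stabilization is 0.0Δ₀ = 0.0 × 10200 = 0 cm⁻¹.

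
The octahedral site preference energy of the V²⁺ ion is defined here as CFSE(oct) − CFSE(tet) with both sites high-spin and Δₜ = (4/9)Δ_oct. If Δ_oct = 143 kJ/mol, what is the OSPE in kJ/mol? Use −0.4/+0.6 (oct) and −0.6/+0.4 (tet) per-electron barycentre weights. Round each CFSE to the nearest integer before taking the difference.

-121

V²⁺: group 5, so d-count = 5 − 2 = 3.
Octahedral (high-spin): t2g^3 e_g^0, CFSE = 3(−0.4) + 0(+0.6) = -1.2Δ_oct = -1.2 × 143 = -172 kJ/mol.
Tetrahedral: e^2 t2^1, CFSE = 2(−0.6) + 1(+0.4) = -0.8Δₜ = -0.8 × (4/9) × 143 = -51 kJ/mol.
OSPE = -172 − (-51) = -121 kJ/mol.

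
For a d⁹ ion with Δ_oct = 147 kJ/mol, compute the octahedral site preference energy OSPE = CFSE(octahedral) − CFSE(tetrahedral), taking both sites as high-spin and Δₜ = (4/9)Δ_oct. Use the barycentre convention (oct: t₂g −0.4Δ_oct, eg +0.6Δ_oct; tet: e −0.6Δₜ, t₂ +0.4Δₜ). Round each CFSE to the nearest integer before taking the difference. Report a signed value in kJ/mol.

Octahedral (high-spin): t2g^6 e_g^3, CFSE = 6(−0.4) + 3(+0.6) = -0.6Δ_oct = -0.6 × 147 = -88 kJ/mol.
Tetrahedral: e^4 t2^5, CFSE = 4(−0.6) + 5(+0.4) = -0.4Δₜ = -0.4 × (4/9) × 147 = -26 kJ/mol.
OSPE = CFSE(oct) − CFSE(tet) = -88 − (-26) = -62 kJ/mol.

-62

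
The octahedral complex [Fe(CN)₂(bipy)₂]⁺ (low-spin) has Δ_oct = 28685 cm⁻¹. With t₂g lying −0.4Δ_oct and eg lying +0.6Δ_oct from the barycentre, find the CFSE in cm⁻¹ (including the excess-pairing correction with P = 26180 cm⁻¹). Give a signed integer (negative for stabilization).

Ligand charges: 2×(-1) from CN⁻ and 2×(+0) from bipy sum to -2; with overall charge +1, Fe is +3.
Fe is in group 8, so Fe³⁺ is d⁵ (8 − 3 = 5).
The d⁵ electrons fill as t₂g⁵ eg⁰.
The orbital stabilization is -2.0Δ_oct = -2.0 × 28685 = -57370 cm⁻¹.
High-spin d⁵ would be t₂g³ eg² with 0 pairs; low-spin has 2, so 2 excess pairs cost +2P = +52360 cm⁻¹.
Combining: -57370 + 52360 = -5010 cm⁻¹.

-5010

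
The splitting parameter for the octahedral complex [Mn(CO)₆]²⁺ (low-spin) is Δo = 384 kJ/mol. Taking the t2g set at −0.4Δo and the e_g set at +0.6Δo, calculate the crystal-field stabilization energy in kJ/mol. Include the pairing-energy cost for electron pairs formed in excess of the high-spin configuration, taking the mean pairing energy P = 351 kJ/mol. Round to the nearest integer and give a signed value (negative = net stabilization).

CO is neutral, so the +2 overall charge sits on Mn: oxidation state +2.
Group 7 minus oxidation state +2 gives a d⁵ configuration for Mn²⁺.
The d⁵ electrons fill as t2g^5 e_g^0.
The orbital stabilization is -2.0Δo = -2.0 × 384 = -768 kJ/mol.
High-spin d⁵ would be t2g^3 e_g^2 with 0 pairs; low-spin has 2, so 2 excess pairs cost +2P = +702 kJ/mol.
Overall CFSE = -768 + 702 = -66 kJ/mol.

-66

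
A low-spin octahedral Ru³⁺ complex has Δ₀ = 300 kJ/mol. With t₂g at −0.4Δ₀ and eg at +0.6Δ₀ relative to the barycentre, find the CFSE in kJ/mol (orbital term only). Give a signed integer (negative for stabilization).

Ru³⁺: group 8, so d-count = 8 − 3 = 5.
Electron filling gives t₂g⁵ eg⁰.
The orbital stabilization is -2.0Δ₀ = -2.0 × 300 = -600 kJ/mol.

-600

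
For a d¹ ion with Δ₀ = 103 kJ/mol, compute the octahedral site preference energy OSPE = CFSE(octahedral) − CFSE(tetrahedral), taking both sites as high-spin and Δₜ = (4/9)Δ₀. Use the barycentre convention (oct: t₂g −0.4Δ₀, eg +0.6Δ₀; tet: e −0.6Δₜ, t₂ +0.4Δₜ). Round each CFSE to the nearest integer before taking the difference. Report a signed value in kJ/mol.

Octahedral high-spin t₂g¹ eg⁰: CFSE = -0.4 × 103 = -41 kJ/mol.
In a tetrahedral site the filling is e¹ t₂⁰: CFSE(tet) = -0.6Δₜ = -0.6 × (4/9)(103) = -27 kJ/mol.
OSPE = -41 − (-27) = -14 kJ/mol.

-14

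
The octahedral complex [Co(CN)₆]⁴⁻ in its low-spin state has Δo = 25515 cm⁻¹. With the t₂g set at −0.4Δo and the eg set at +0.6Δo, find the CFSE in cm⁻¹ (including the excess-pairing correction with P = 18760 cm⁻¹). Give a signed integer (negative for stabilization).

Each CN⁻ contributes -1; 6 × (-1) = -6. With overall charge -4, Co is in the +2 oxidation state.
Co²⁺: group 9, so d-count = 9 − 2 = 7.
The d⁷ electrons fill as t₂g⁶ eg¹.
The orbital stabilization is -1.8Δo = -1.8 × 25515 = -45927 cm⁻¹.
Pairing penalty: 3 pairs vs 2 in the high-spin reference → 1 extra × P = 18760 cm⁻¹.
Combining: -45927 + 18760 = -27167 cm⁻¹.

-27167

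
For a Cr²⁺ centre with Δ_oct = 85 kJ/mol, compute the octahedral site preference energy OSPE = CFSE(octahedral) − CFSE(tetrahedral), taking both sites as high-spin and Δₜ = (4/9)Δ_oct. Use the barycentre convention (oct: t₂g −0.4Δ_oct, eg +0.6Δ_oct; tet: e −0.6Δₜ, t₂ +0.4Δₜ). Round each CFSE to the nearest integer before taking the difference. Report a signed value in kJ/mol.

-36

Cr is in group 6, so Cr²⁺ is d⁴ (6 − 2 = 4).
Octahedral high-spin t2g^3 e_g^1: CFSE = -0.6 × 85 = -51 kJ/mol.
Tetrahedral: e^2 t2^2, CFSE = 2(−0.6) + 2(+0.4) = -0.4Δₜ = -0.4 × (4/9) × 85 = -15 kJ/mol.
OSPE = CFSE(oct) − CFSE(tet) = -51 − (-15) = -36 kJ/mol.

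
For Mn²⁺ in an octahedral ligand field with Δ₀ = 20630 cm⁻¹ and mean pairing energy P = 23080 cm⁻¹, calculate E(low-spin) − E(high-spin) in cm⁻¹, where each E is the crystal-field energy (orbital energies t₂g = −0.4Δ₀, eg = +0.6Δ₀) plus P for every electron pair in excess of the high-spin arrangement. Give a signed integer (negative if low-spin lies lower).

4900

Group 7 minus oxidation state +2 gives a d⁵ configuration for Mn²⁺.
High-spin d⁵ fills as t₂g³ eg² with CFSE 3(−0.4) + 2(+0.6) = 0.0Δ₀ = 0 cm⁻¹.
Low-spin t₂g⁵ eg⁰ gives -2.0Δ₀ = -41260 cm⁻¹, but forming 2 extra pairs costs 2P = 46160 cm⁻¹, so E(LS) = -41260 + 46160 = 4900 cm⁻¹.
E(LS) − E(HS) = 4900 − (0) = 4900 cm⁻¹.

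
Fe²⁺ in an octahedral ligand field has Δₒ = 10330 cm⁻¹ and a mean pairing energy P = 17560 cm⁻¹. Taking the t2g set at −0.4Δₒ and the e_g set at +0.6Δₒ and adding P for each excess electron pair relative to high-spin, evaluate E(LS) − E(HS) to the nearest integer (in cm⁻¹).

Fe²⁺: group 8, so d-count = 8 − 2 = 6.
High-spin d⁶ fills as t2g^4 e_g^2 with CFSE 4(−0.4) + 2(+0.6) = -0.4Δₒ = -4132 cm⁻¹.
Low-spin: t2g^6 e_g^0, orbital CFSE = -2.4Δₒ = -24792 cm⁻¹; plus 2 excess pairs × P = +35120 cm⁻¹; total 10328 cm⁻¹.
The difference is 10328 − (-4132) = 14460 cm⁻¹, so high-spin lies lower.

14460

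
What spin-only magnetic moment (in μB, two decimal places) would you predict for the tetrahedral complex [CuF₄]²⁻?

Each F⁻ contributes -1; 4 × (-1) = -4. With overall charge -2, Cu is in the +2 oxidation state.
Cu²⁺: group 11, so d-count = 11 − 2 = 9.
With tetrahedral geometry the complex is necessarily high-spin.
Configuration: e⁴ t₂⁵ → 1 unpaired electron.
μ(spin-only) = √[1(1+2)] = √3 ≈ 1.73 μB.

1.73 μB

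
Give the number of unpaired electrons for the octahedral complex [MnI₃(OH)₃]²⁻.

Ligand charges: 3×(-1) from I⁻ and 3×(-1) from OH⁻ sum to -6; with overall charge -2, Mn is +4.
Mn is in group 7, so Mn⁴⁺ is d³ (7 − 4 = 3).
Configuration: t₂g³ eg⁰, giving 3 unpaired electrons.

3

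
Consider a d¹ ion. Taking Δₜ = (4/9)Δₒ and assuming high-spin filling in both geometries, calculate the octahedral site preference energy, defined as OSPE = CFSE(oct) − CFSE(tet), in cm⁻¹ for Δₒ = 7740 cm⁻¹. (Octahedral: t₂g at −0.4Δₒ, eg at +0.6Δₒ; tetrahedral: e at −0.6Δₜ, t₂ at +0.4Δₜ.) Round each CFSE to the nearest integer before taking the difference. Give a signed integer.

-1032

Octahedral high-spin t2g^1 e_g^0: CFSE = -0.4 × 7740 = -3096 cm⁻¹.
Tetrahedral e^1 t2^0 gives -0.6Δₜ = -0.6 × (4/9) × 7740 = -2064 cm⁻¹.
OSPE = CFSE(oct) − CFSE(tet) = -3096 − (-2064) = -1032 cm⁻¹.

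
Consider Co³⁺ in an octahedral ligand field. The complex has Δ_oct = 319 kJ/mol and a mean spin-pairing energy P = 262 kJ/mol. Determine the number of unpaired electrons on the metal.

0

Co³⁺: group 9, so d-count = 9 − 3 = 6.
Since Δ_oct = 319 kJ/mol > P = 262 kJ/mol, the complex adopts the low-spin configuration.
Configuration: t2g^6 e_g^0.
Unpaired electrons: 0.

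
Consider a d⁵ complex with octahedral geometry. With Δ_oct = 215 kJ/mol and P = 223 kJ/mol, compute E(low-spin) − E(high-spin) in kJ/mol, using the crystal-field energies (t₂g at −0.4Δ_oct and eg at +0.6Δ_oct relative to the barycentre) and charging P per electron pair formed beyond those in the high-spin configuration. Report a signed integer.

16

High-spin d⁵ fills as t₂g³ eg² with CFSE 3(−0.4) + 2(+0.6) = 0.0Δ_oct = 0 kJ/mol.
Low-spin: t₂g⁵ eg⁰, orbital CFSE = -2.0Δ_oct = -430 kJ/mol; plus 2 excess pairs × P = +446 kJ/mol; total 16 kJ/mol.
The difference is 16 − (0) = 16 kJ/mol, so high-spin lies lower.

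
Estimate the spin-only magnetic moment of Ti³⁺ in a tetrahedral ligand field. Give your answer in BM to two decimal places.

Ti³⁺: group 4, so d-count = 4 − 3 = 1.
With tetrahedral geometry the complex is necessarily high-spin.
Configuration: e¹ t₂⁰ → 1 unpaired electron.
μ(spin-only) = √[1(1+2)] = √3 ≈ 1.73 BM.

1.73 BM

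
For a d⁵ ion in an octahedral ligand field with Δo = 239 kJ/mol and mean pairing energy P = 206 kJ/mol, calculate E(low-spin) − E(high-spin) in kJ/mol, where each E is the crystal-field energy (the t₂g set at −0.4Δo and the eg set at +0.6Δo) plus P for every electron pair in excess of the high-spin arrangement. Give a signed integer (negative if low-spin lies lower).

-66

High-spin d⁵ fills as t₂g³ eg² with CFSE 3(−0.4) + 2(+0.6) = 0.0Δo = 0 kJ/mol.
Low-spin: t₂g⁵ eg⁰, orbital CFSE = -2.0Δo = -478 kJ/mol; plus 2 excess pairs × P = +412 kJ/mol; total -66 kJ/mol.
The difference is -66 − (0) = -66 kJ/mol, so low-spin lies lower.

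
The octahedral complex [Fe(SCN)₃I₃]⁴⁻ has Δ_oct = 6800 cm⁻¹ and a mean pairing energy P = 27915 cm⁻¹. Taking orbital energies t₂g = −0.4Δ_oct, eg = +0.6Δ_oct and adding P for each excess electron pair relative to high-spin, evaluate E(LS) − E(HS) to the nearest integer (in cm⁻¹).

Ligand charges: 3×(-1) from SCN⁻ and 3×(-1) from I⁻ sum to -6; with overall charge -4, Fe is +2.
Fe is in group 8, so Fe²⁺ is d⁶ (8 − 2 = 6).
In the high-spin limit (t₂g⁴ eg²) the orbital term is -0.4Δ_oct = -2720 cm⁻¹, with no excess pairing.
For low-spin the configuration is t₂g⁶ eg⁰: orbital energy -2.4 × 6800 = -16320 cm⁻¹, and 2 additional pairs relative to high-spin add 55830 cm⁻¹, giving 39510 cm⁻¹.
The difference is 39510 − (-2720) = 42230 cm⁻¹, so high-spin lies lower.

42230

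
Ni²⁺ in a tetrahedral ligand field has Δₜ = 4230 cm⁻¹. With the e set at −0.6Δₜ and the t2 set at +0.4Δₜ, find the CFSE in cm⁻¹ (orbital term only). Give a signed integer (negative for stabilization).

-3384

Ni sits in group 10; removing 2 electrons leaves Ni²⁺ with 10 − 2 = 8 d electrons.
Tetrahedral splitting is small, so the complex is high-spin.
The d⁸ electrons fill as e^4 t2^4.
Orbital CFSE = 4(-0.6) + 4(0.4) = -0.8Δₜ = -0.8 × 4230 = -3384 cm⁻¹.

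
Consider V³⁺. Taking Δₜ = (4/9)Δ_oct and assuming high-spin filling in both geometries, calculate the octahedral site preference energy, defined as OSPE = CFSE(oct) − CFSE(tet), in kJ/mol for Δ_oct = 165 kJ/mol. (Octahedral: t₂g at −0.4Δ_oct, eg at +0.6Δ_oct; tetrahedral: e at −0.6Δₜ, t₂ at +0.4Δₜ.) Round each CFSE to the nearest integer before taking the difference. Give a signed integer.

-44

V is in group 5, so V³⁺ is d² (5 − 3 = 2).
Octahedral high-spin t₂g² eg⁰: CFSE = -0.8 × 165 = -132 kJ/mol.
Tetrahedral e² t₂⁰ gives -1.2Δₜ = -1.2 × (4/9) × 165 = -88 kJ/mol.
OSPE = CFSE(oct) − CFSE(tet) = -132 − (-88) = -44 kJ/mol.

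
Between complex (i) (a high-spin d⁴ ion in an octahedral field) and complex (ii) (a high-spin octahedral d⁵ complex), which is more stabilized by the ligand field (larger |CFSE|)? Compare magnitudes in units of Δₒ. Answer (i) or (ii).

(i): t₂g³ eg¹, CFSE = -0.6Δₒ.
(ii): t2g^3 e_g^2, CFSE = 0.0Δₒ.
So (i) has the larger |CFSE|.

(i)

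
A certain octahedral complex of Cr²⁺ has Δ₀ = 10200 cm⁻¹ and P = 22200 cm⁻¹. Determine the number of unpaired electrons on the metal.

Cr²⁺: group 6, so d-count = 6 − 2 = 4.
Here Δ₀ < P (10200 < 22200), so the high-spin state is favoured.
Configuration: t₂g³ eg¹.
Unpaired electrons: 4.

4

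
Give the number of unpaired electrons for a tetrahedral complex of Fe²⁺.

4

Fe is in group 8, so Fe²⁺ is d⁶ (8 − 2 = 6).
With tetrahedral geometry the complex is necessarily high-spin.
Configuration: e³ t₂³, giving 4 unpaired electrons.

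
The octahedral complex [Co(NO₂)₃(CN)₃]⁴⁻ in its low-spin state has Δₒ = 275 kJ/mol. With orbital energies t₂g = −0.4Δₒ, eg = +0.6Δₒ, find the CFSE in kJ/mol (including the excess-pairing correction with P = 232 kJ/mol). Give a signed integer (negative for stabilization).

-263

Ligand charges: 3×(-1) from NO₂⁻ and 3×(-1) from CN⁻ sum to -6; with overall charge -4, Co is +2.
Group 9 minus oxidation state +2 gives a d⁷ configuration for Co²⁺.
Electron filling gives t₂g⁶ eg¹.
The orbital stabilization is -1.8Δₒ = -1.8 × 275 = -495 kJ/mol.
High-spin d⁷ would be t₂g⁵ eg² with 2 pairs; low-spin has 3, so 1 excess pair costs +1P = +232 kJ/mol.
Net CFSE = -495 + 232 = -263 kJ/mol.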